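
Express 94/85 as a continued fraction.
[1; 9, 2, 4]

Euclidean algorithm steps:
94 = 1 × 85 + 9
85 = 9 × 9 + 4
9 = 2 × 4 + 1
4 = 4 × 1 + 0
Continued fraction: [1; 9, 2, 4]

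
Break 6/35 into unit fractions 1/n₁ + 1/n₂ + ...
1/6 + 1/210

Greedy algorithm:
6/35: ceiling(35/6) = 6, use 1/6
1/210: ceiling(210/1) = 210, use 1/210
Result: 6/35 = 1/6 + 1/210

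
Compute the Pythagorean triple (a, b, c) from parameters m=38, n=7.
(1395, 532, 1493)

Euclid's formula: a = m² - n², b = 2mn, c = m² + n²
m = 38, n = 7
a = 38² - 7² = 1444 - 49 = 1395
b = 2 × 38 × 7 = 532
c = 38² + 7² = 1444 + 49 = 1493
Verification: 1395² + 532² = 1946025 + 283024 = 2229049 = 1493² ✓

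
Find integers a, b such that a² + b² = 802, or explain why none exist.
19² + 21² (a=19, b=21)

Factorization: 802 = 2 × 401
By Fermat: n is sum of two squares iff every prime p ≡ 3 (mod 4) appears to even power.
All primes ≡ 3 (mod 4) appear to even power.
Search a = 0, 1, 2, … for 802 - a² a perfect square: first hit at a = 19: 802 - 361 = 441 = 21².
802 = 19² + 21² = 361 + 441 ✓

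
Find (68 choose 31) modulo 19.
0

Using Lucas' theorem:
Write n=68 and k=31 in base 19:
n in base 19: [3, 11]
k in base 19: [1, 12]
C(68,31) mod 19 = ∏ C(n_i, k_i) mod 19
Digit binomials (mod 19): C(3,1) = 3; C(11,12) = 0 (k_i > n_i)
Product: 3 × 0 = 0 ≡ 0 (mod 19)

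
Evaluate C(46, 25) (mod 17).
4

Using Lucas' theorem:
Write n=46 and k=25 in base 17:
n in base 17: [2, 12]
k in base 17: [1, 8]
C(46,25) mod 17 = ∏ C(n_i, k_i) mod 17
Digit binomials (mod 17): C(2,1) = 2; C(12,8) = 495 ≡ 2
Product: 2 × 2 = 4 ≡ 4 (mod 17)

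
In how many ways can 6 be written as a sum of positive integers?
11

p(n) counts ways to write n as a sum of positive integers (order ignored).
Examples: 6; 5 + 1; 4 + 2; 4 + 1 + 1; 3 + 3; ... (11 total)
p(6) = 11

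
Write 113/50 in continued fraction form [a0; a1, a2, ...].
[2; 3, 1, 5, 2]

Euclidean algorithm steps:
113 = 2 × 50 + 13
50 = 3 × 13 + 11
13 = 1 × 11 + 2
11 = 5 × 2 + 1
2 = 2 × 1 + 0
Continued fraction: [2; 3, 1, 5, 2]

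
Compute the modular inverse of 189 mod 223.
59

gcd(189, 223) = 1, so the inverse exists.
Extended Euclidean algorithm on (223, 189):
223 = 1 × 189 + 34  ⟹  34 = (1)·223 + (-1)·189
189 = 5 × 34 + 19  ⟹  19 = (-5)·223 + (6)·189
34 = 1 × 19 + 15  ⟹  15 = (6)·223 + (-7)·189
19 = 1 × 15 + 4  ⟹  4 = (-11)·223 + (13)·189
15 = 3 × 4 + 3  ⟹  3 = (39)·223 + (-46)·189
4 = 1 × 3 + 1  ⟹  1 = (-50)·223 + (59)·189
So (59)·189 ≡ 1 (mod 223), i.e. 189^(-1) ≡ 59 (mod 223).
Check: 189 × 59 = 11151 ≡ 1 (mod 223)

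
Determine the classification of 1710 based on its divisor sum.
abundant

Proper divisors of 1710: sum = 1 + 2 + 3 + 5 + 6 + 9 + 10 + 15 + ... + 285 + 342 + 570 + 855 (23 divisors) = 2970
Since 2970 > 1710, 1710 is abundant.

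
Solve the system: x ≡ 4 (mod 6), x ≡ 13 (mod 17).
64

Using Chinese Remainder Theorem:
M = 6 × 17 = 102
M1 = 17, M2 = 6
y1 = 17^(-1) mod 6 = 5
y2 = 6^(-1) mod 17 = 3
x = (4×17×5 + 13×6×3) mod 102 = 64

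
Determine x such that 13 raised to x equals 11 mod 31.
13

Baby-step giant-step with step n = ⌈√31⌉ = 6.
Baby steps 13^j mod 31 (j:value) for j=0..5: 0:1, 1:13, 2:14, 3:27, 4:10, 5:6.
Giant-step multiplier: 13^(-6) ≡ 13^(30-6) = 13^24 ≡ 2 (mod 31).
Giant steps γ_i = 11·2^i mod 31: γ_0=11, γ_1=22, γ_2=13 (in table at j=1).
x = i·n + j = 2·6 + 1 = 13.
Check: 13^13 ≡ 11 (mod 31).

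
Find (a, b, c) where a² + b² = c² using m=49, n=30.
(1501, 2940, 3301)

Euclid's formula: a = m² - n², b = 2mn, c = m² + n²
m = 49, n = 30
a = 49² - 30² = 2401 - 900 = 1501
b = 2 × 49 × 30 = 2940
c = 49² + 30² = 2401 + 900 = 3301
Verification: 1501² + 2940² = 2253001 + 8643600 = 10896601 = 3301² ✓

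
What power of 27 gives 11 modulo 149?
73

Baby-step giant-step with step n = ⌈√149⌉ = 13.
Baby steps 27^j mod 149 (j:value) for j=0..12: 0:1, 1:27, 2:133, 3:15, 4:107, 5:58, 6:76, 7:115, 8:125, 9:97, 10:86, 11:87, 12:114.
Giant-step multiplier: 27^(-13) ≡ 27^(148-13) = 27^135 ≡ 111 (mod 149).
Giant steps γ_i = 11·111^i mod 149: γ_0=11, γ_1=29, γ_2=90, γ_3=7, γ_4=32, γ_5=125 (in table at j=8).
x = i·n + j = 5·13 + 8 = 73.
Check: 27^73 ≡ 11 (mod 149).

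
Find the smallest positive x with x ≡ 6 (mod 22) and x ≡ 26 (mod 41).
600

Using Chinese Remainder Theorem:
M = 22 × 41 = 902
M1 = 41, M2 = 22
y1 = 41^(-1) mod 22 = 7
y2 = 22^(-1) mod 41 = 28
x = (6×41×7 + 26×22×28) mod 902 = 600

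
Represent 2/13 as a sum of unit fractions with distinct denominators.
1/7 + 1/91

Greedy algorithm:
2/13: ceiling(13/2) = 7, use 1/7
1/91: ceiling(91/1) = 91, use 1/91
Result: 2/13 = 1/7 + 1/91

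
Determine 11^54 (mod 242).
121

Repeated squaring. Binary of 54 = 110110.
11^1 ≡ 11 (mod 242); 11^2 ≡ 121 (mod 242); 11^4 ≡ 121 (mod 242); 11^8 ≡ 121 (mod 242); 11^16 ≡ 121 (mod 242); 11^32 ≡ 121 (mod 242)
11^54 = 11^2 × 11^4 × 11^16 × 11^32 ≡ 121 (mod 242)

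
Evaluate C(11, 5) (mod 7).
0

Using Lucas' theorem:
Write n=11 and k=5 in base 7:
n in base 7: [1, 4]
k in base 7: [0, 5]
C(11,5) mod 7 = ∏ C(n_i, k_i) mod 7
Digit binomials (mod 7): C(1,0) = 1; C(4,5) = 0 (k_i > n_i)
Product: 1 × 0 = 0 ≡ 0 (mod 7)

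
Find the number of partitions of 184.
980462880430

p(n) counts ways to write n as a sum of positive integers (order ignored).
Euler's pentagonal recurrence: p(k) = p(k-1) + p(k-2) - p(k-5) - p(k-7) + p(k-12) + p(k-15) - ... (offsets j(3j∓1)/2, signs ++--, p(0)=1, p(<0)=0).
DP table for k = 0..183: p(0)=1, p(1)=1, p(2)=2, p(3)=3, p(4)=5, p(5)=7, p(6)=11, p(7)=15, p(8)=22, p(9)=30, p(10)=42, p(11)=56, p(12)=77, p(13)=101, p(14)=135, p(15)=176, p(16)=231, p(17)=297, p(18)=385, p(19)=490, p(20)=627, p(21)=792, p(22)=1002, p(23)=1255, p(24)=1575, p(25)=1958, p(26)=2436, p(27)=3010, p(28)=3718, p(29)=4565, p(30)=5604, p(31)=6842, p(32)=8349, p(33)=10143, p(34)=12310, p(35)=14883, p(36)=17977, p(37)=21637, p(38)=26015, p(39)=31185, p(40)=37338, p(41)=44583, p(42)=53174, p(43)=63261, p(44)=75175, p(45)=89134, p(46)=105558, p(47)=124754, p(48)=147273, p(49)=173525, p(50)=204226, p(51)=239943, p(52)=281589, p(53)=329931, p(54)=386155, p(55)=451276, p(56)=526823, p(57)=614154, p(58)=715220, p(59)=831820, p(60)=966467, p(61)=1121505, p(62)=1300156, p(63)=1505499, p(64)=1741630, p(65)=2012558, p(66)=2323520, p(67)=2679689, p(68)=3087735, p(69)=3554345, p(70)=4087968, p(71)=4697205, p(72)=5392783, p(73)=6185689, p(74)=7089500, p(75)=8118264, p(76)=9289091, p(77)=10619863, p(78)=12132164, p(79)=13848650, p(80)=15796476, p(81)=18004327, p(82)=20506255, p(83)=23338469, p(84)=26543660, p(85)=30167357, p(86)=34262962, p(87)=38887673, p(88)=44108109, p(89)=49995925, p(90)=56634173, p(91)=64112359, p(92)=72533807, p(93)=82010177, p(94)=92669720, p(95)=104651419, p(96)=118114304, p(97)=133230930, p(98)=150198136, p(99)=169229875, p(100)=190569292, p(101)=214481126, p(102)=241265379, p(103)=271248950, p(104)=304801365, p(105)=342325709, p(106)=384276336, p(107)=431149389, p(108)=483502844, p(109)=541946240, p(110)=607163746, p(111)=679903203, p(112)=761002156, p(113)=851376628, p(114)=952050665, p(115)=1064144451, p(116)=1188908248, p(117)=1327710076, p(118)=1482074143, p(119)=1653668665, p(120)=1844349560, p(121)=2056148051, p(122)=2291320912, p(123)=2552338241, p(124)=2841940500, p(125)=3163127352, p(126)=3519222692, p(127)=3913864295, p(128)=4351078600, p(129)=4835271870, p(130)=5371315400, p(131)=5964539504, p(132)=6620830889, p(133)=7346629512, p(134)=8149040695, p(135)=9035836076, p(136)=10015581680, p(137)=11097645016, p(138)=12292341831, p(139)=13610949895, p(140)=15065878135, p(141)=16670689208, p(142)=18440293320, p(143)=20390982757, p(144)=22540654445, p(145)=24908858009, p(146)=27517052599, p(147)=30388671978, p(148)=33549419497, p(149)=37027355200, p(150)=40853235313, p(151)=45060624582, p(152)=49686288421, p(153)=54770336324, p(154)=60356673280, p(155)=66493182097, p(156)=73232243759, p(157)=80630964769, p(158)=88751778802, p(159)=97662728555, p(160)=107438159466, p(161)=118159068427, p(162)=129913904637, p(163)=142798995930, p(164)=156919475295, p(165)=172389800255, p(166)=189334822579, p(167)=207890420102, p(168)=228204732751, p(169)=250438925115, p(170)=274768617130, p(171)=301384802048, p(172)=330495499613, p(173)=362326859895, p(174)=397125074750, p(175)=435157697830, p(176)=476715857290, p(177)=522115831195, p(178)=571701605655, p(179)=625846753120, p(180)=684957390936, p(181)=749474411781, p(182)=819876908323, p(183)=896684817527.
Final step: p(184) = p(183) + p(182) - p(179) - p(177) + p(172) + p(169) - p(162) - p(158) + p(149) + p(144) - p(133) - p(127) + p(114) + p(107) - p(92) - p(84) + p(67) + p(58) - p(39) - p(29) + p(8)
= 896684817527 + 819876908323 - 625846753120 - 522115831195 + 330495499613 + 250438925115 - 129913904637 - 88751778802 + 37027355200 + 22540654445 - 7346629512 - 3913864295 + 952050665 + 431149389 - 72533807 - 26543660 + 2679689 + 715220 - 31185 - 4565 + 22
= 980462880430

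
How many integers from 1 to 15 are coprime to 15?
8

15 = 3 × 5
φ(n) = n × ∏(1 - 1/p) for each prime p dividing n
φ(15) = 15 × (1 - 1/3) × (1 - 1/5) = 8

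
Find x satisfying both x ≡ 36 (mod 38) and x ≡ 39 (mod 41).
1556

Using Chinese Remainder Theorem:
M = 38 × 41 = 1558
M1 = 41, M2 = 38
y1 = 41^(-1) mod 38 = 13
y2 = 38^(-1) mod 41 = 27
x = (36×41×13 + 39×38×27) mod 1558 = 1556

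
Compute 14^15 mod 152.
88

Repeated squaring. Binary of 15 = 1111.
14^1 ≡ 14 (mod 152); 14^2 ≡ 44 (mod 152); 14^4 ≡ 112 (mod 152); 14^8 ≡ 80 (mod 152)
14^15 = 14^1 × 14^2 × 14^4 × 14^8 ≡ 88 (mod 152)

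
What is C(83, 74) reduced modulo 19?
0

Using Lucas' theorem:
Write n=83 and k=74 in base 19:
n in base 19: [4, 7]
k in base 19: [3, 17]
C(83,74) mod 19 = ∏ C(n_i, k_i) mod 19
Digit binomials (mod 19): C(4,3) = 4; C(7,17) = 0 (k_i > n_i)
Product: 4 × 0 = 0 ≡ 0 (mod 19)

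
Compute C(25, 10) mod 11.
0

Using Lucas' theorem:
Write n=25 and k=10 in base 11:
n in base 11: [2, 3]
k in base 11: [0, 10]
C(25,10) mod 11 = ∏ C(n_i, k_i) mod 11
Digit binomials (mod 11): C(2,0) = 1; C(3,10) = 0 (k_i > n_i)
Product: 1 × 0 = 0 ≡ 0 (mod 11)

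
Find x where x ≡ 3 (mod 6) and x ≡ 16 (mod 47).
63

Using Chinese Remainder Theorem:
M = 6 × 47 = 282
M1 = 47, M2 = 6
y1 = 47^(-1) mod 6 = 5
y2 = 6^(-1) mod 47 = 8
x = (3×47×5 + 16×6×8) mod 282 = 63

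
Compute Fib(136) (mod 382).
35

Matrix identity: Q^n = [[F_(n+1), F_n], [F_n, F_(n-1)]] with Q = [[1,1],[1,0]].
n = 136 = 10001000₂. Square-and-multiply, entries mod 382:
Q^1 = [[1,1],[1,0]]
Q^2 = (Q^1)² = [[2,1],[1,1]]
Q^4 = (Q^2)² = [[5,3],[3,2]]
Q^8 = (Q^4)² = [[34,21],[21,13]]
Q^17 = (Q^8)²·Q = [[292,69],[69,223]]
Q^34 = (Q^17)² = [[255,9],[9,246]]
Q^68 = (Q^34)² = [[166,307],[307,241]]
Q^136 = (Q^68)² = [[329,35],[35,294]]
F_136 mod 382 = Q^136[0][1] = 35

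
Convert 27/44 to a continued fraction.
[0; 1, 1, 1, 1, 2, 3]

Euclidean algorithm steps:
27 = 0 × 44 + 27
44 = 1 × 27 + 17
27 = 1 × 17 + 10
17 = 1 × 10 + 7
10 = 1 × 7 + 3
7 = 2 × 3 + 1
3 = 3 × 1 + 0
Continued fraction: [0; 1, 1, 1, 1, 2, 3]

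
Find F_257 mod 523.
318

Matrix identity: Q^n = [[F_(n+1), F_n], [F_n, F_(n-1)]] with Q = [[1,1],[1,0]].
n = 257 = 100000001₂. Square-and-multiply, entries mod 523:
Q^1 = [[1,1],[1,0]]
Q^2 = (Q^1)² = [[2,1],[1,1]]
Q^4 = (Q^2)² = [[5,3],[3,2]]
Q^8 = (Q^4)² = [[34,21],[21,13]]
Q^16 = (Q^8)² = [[28,464],[464,87]]
Q^32 = (Q^16)² = [[81,14],[14,67]]
Q^64 = (Q^32)² = [[481,503],[503,501]]
Q^128 = (Q^64)² = [[72,234],[234,361]]
Q^257 = (Q^128)²·Q = [[178,318],[318,383]]
F_257 mod 523 = Q^257[0][1] = 318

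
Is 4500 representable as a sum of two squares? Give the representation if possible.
12² + 66² (a=12, b=66)

Factorization: 4500 = 2^2 × 3^2 × 5^3
By Fermat: n is sum of two squares iff every prime p ≡ 3 (mod 4) appears to even power.
All primes ≡ 3 (mod 4) appear to even power.
Search a = 0, 1, 2, … for 4500 - a² a perfect square: first hit at a = 12: 4500 - 144 = 4356 = 66².
4500 = 12² + 66² = 144 + 4356 ✓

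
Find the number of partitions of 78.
12132164

p(n) counts ways to write n as a sum of positive integers (order ignored).
Euler's pentagonal recurrence: p(k) = p(k-1) + p(k-2) - p(k-5) - p(k-7) + p(k-12) + p(k-15) - ... (offsets j(3j∓1)/2, signs ++--, p(0)=1, p(<0)=0).
DP table for k = 0..77: p(0)=1, p(1)=1, p(2)=2, p(3)=3, p(4)=5, p(5)=7, p(6)=11, p(7)=15, p(8)=22, p(9)=30, p(10)=42, p(11)=56, p(12)=77, p(13)=101, p(14)=135, p(15)=176, p(16)=231, p(17)=297, p(18)=385, p(19)=490, p(20)=627, p(21)=792, p(22)=1002, p(23)=1255, p(24)=1575, p(25)=1958, p(26)=2436, p(27)=3010, p(28)=3718, p(29)=4565, p(30)=5604, p(31)=6842, p(32)=8349, p(33)=10143, p(34)=12310, p(35)=14883, p(36)=17977, p(37)=21637, p(38)=26015, p(39)=31185, p(40)=37338, p(41)=44583, p(42)=53174, p(43)=63261, p(44)=75175, p(45)=89134, p(46)=105558, p(47)=124754, p(48)=147273, p(49)=173525, p(50)=204226, p(51)=239943, p(52)=281589, p(53)=329931, p(54)=386155, p(55)=451276, p(56)=526823, p(57)=614154, p(58)=715220, p(59)=831820, p(60)=966467, p(61)=1121505, p(62)=1300156, p(63)=1505499, p(64)=1741630, p(65)=2012558, p(66)=2323520, p(67)=2679689, p(68)=3087735, p(69)=3554345, p(70)=4087968, p(71)=4697205, p(72)=5392783, p(73)=6185689, p(74)=7089500, p(75)=8118264, p(76)=9289091, p(77)=10619863.
Final step: p(78) = p(77) + p(76) - p(73) - p(71) + p(66) + p(63) - p(56) - p(52) + p(43) + p(38) - p(27) - p(21) + p(8) + p(1)
= 10619863 + 9289091 - 6185689 - 4697205 + 2323520 + 1505499 - 526823 - 281589 + 63261 + 26015 - 3010 - 792 + 22 + 1
= 12132164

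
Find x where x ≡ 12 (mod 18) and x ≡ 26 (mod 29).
84

Using Chinese Remainder Theorem:
M = 18 × 29 = 522
M1 = 29, M2 = 18
y1 = 29^(-1) mod 18 = 5
y2 = 18^(-1) mod 29 = 21
x = (12×29×5 + 26×18×21) mod 522 = 84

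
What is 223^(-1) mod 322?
13

gcd(223, 322) = 1, so the inverse exists.
Extended Euclidean algorithm on (322, 223):
322 = 1 × 223 + 99  ⟹  99 = (1)·322 + (-1)·223
223 = 2 × 99 + 25  ⟹  25 = (-2)·322 + (3)·223
99 = 3 × 25 + 24  ⟹  24 = (7)·322 + (-10)·223
25 = 1 × 24 + 1  ⟹  1 = (-9)·322 + (13)·223
So (13)·223 ≡ 1 (mod 322), i.e. 223^(-1) ≡ 13 (mod 322).
Check: 223 × 13 = 2899 ≡ 1 (mod 322)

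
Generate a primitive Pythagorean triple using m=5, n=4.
(9, 40, 41)

Euclid's formula: a = m² - n², b = 2mn, c = m² + n²
m = 5, n = 4
a = 5² - 4² = 25 - 16 = 9
b = 2 × 5 × 4 = 40
c = 5² + 4² = 25 + 16 = 41
Verification: 9² + 40² = 81 + 1600 = 1681 = 41² ✓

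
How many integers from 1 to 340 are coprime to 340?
128

340 = 2^2 × 5 × 17
φ(n) = n × ∏(1 - 1/p) for each prime p dividing n
φ(340) = 340 × (1 - 1/2) × (1 - 1/5) × (1 - 1/17) = 128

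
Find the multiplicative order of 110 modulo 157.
78

157 is prime, so ord(110) divides φ(157) = 156.
Divisors of 156: 1, 2, 3, 4, 6, 12, 13, 26, 39, 52, 78, 156.
Repeated squaring: 110^1 ≡ 110, 110^2 ≡ 11, 110^4 ≡ 121, 110^8 ≡ 40, 110^16 ≡ 30, 110^32 ≡ 115, 110^64 ≡ 37, 110^128 ≡ 113 (mod 157).
Test 110^d mod 157 for each divisor d in increasing order:
110^1 ≡ 110
110^2 ≡ 11
110^3 = 110^2·110^1 ≡ 111
110^4 ≡ 121
110^6 = 110^4·110^2 ≡ 75
110^12 = 110^8·110^4 ≡ 130
110^13 = 110^8·110^4·110^1 ≡ 13
110^26 = 110^16·110^8·110^2 ≡ 12
110^39 = 110^32·110^4·110^2·110^1 ≡ 156
110^52 = 110^32·110^16·110^4 ≡ 144
110^78 = 110^64·110^8·110^4·110^2 ≡ 1  ← first divisor giving 1
The order is 78.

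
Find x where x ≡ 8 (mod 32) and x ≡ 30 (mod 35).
520

Using Chinese Remainder Theorem:
M = 32 × 35 = 1120
M1 = 35, M2 = 32
y1 = 35^(-1) mod 32 = 11
y2 = 32^(-1) mod 35 = 23
x = (8×35×11 + 30×32×23) mod 1120 = 520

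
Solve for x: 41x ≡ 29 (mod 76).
x ≡ 73 (mod 76)

gcd(41, 76) = 1, which divides 29, so solutions exist.
Find 41^(-1) mod 76 by the extended Euclidean algorithm:
76 = 1 × 41 + 35  ⟹  35 = (1)·76 + (-1)·41
41 = 1 × 35 + 6  ⟹  6 = (-1)·76 + (2)·41
35 = 5 × 6 + 5  ⟹  5 = (6)·76 + (-11)·41
6 = 1 × 5 + 1  ⟹  1 = (-7)·76 + (13)·41
So (13)·41 ≡ 1 (mod 76), i.e. 41^(-1) ≡ 13 (mod 76).
x ≡ 13 × 29 = 377 ≡ 73 (mod 76).
Check: 41 × 73 = 2993 ≡ 29 (mod 76).
Unique solution: x ≡ 73 (mod 76)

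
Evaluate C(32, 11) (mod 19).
2

Using Lucas' theorem:
Write n=32 and k=11 in base 19:
n in base 19: [1, 13]
k in base 19: [0, 11]
C(32,11) mod 19 = ∏ C(n_i, k_i) mod 19
Digit binomials (mod 19): C(1,0) = 1; C(13,11) = 78 ≡ 2
Product: 1 × 2 = 2 ≡ 2 (mod 19)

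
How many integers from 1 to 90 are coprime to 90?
24

90 = 2 × 3^2 × 5
φ(n) = n × ∏(1 - 1/p) for each prime p dividing n
φ(90) = 90 × (1 - 1/2) × (1 - 1/3) × (1 - 1/5) = 24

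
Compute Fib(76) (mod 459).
3

Matrix identity: Q^n = [[F_(n+1), F_n], [F_n, F_(n-1)]] with Q = [[1,1],[1,0]].
n = 76 = 1001100₂. Square-and-multiply, entries mod 459:
Q^1 = [[1,1],[1,0]]
Q^2 = (Q^1)² = [[2,1],[1,1]]
Q^4 = (Q^2)² = [[5,3],[3,2]]
Q^9 = (Q^4)²·Q = [[55,34],[34,21]]
Q^19 = (Q^9)²·Q = [[339,50],[50,289]]
Q^38 = (Q^19)² = [[376,188],[188,188]]
Q^76 = (Q^38)² = [[5,3],[3,2]]
F_76 mod 459 = Q^76[0][1] = 3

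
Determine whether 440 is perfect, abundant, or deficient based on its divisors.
abundant

Proper divisors of 440: sum = 1 + 2 + 4 + 5 + 8 + 10 + 11 + 20 + 22 + 40 + 44 + 55 + 88 + 110 + 220 = 640
Since 640 > 440, 440 is abundant.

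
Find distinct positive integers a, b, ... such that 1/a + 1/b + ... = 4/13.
1/4 + 1/18 + 1/468

Greedy algorithm:
4/13: ceiling(13/4) = 4, use 1/4
3/52: ceiling(52/3) = 18, use 1/18
1/468: ceiling(468/1) = 468, use 1/468
Result: 4/13 = 1/4 + 1/18 + 1/468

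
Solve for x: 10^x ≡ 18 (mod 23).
4

Baby-step giant-step with step n = ⌈√23⌉ = 5.
Baby steps 10^j mod 23 (j:value) for j=0..4: 0:1, 1:10, 2:8, 3:11, 4:18.
h = 18 is already in the table at j=4, so x = 4.
Check: 10^4 ≡ 18 (mod 23).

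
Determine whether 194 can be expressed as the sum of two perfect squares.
5² + 13² (a=5, b=13)

Factorization: 194 = 2 × 97
By Fermat: n is sum of two squares iff every prime p ≡ 3 (mod 4) appears to even power.
All primes ≡ 3 (mod 4) appear to even power.
Search a = 0, 1, 2, … for 194 - a² a perfect square: first hit at a = 5: 194 - 25 = 169 = 13².
194 = 5² + 13² = 25 + 169 ✓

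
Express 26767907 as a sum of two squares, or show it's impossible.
Not possible

Factorization: 26767907 = 67^3 × 89
By Fermat: n is sum of two squares iff every prime p ≡ 3 (mod 4) appears to even power.
Prime(s) ≡ 3 (mod 4) with odd exponent: [(67, 3)]
Therefore 26767907 cannot be expressed as a² + b².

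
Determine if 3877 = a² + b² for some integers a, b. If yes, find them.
31² + 54² (a=31, b=54)

Factorization: 3877 = 3877
By Fermat: n is sum of two squares iff every prime p ≡ 3 (mod 4) appears to even power.
All primes ≡ 3 (mod 4) appear to even power.
Search a = 0, 1, 2, … for 3877 - a² a perfect square: first hit at a = 31: 3877 - 961 = 2916 = 54².
3877 = 31² + 54² = 961 + 2916 ✓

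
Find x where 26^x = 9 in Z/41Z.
30

Baby-step giant-step with step n = ⌈√41⌉ = 7.
Baby steps 26^j mod 41 (j:value) for j=0..6: 0:1, 1:26, 2:20, 3:28, 4:31, 5:27, 6:5.
Giant-step multiplier: 26^(-7) ≡ 26^(40-7) = 26^33 ≡ 6 (mod 41).
Giant steps γ_i = 9·6^i mod 41: γ_0=9, γ_1=13, γ_2=37, γ_3=17, γ_4=20 (in table at j=2).
x = i·n + j = 4·7 + 2 = 30.
Check: 26^30 ≡ 9 (mod 41).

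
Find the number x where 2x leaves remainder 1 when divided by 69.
35

gcd(2, 69) = 1, so the inverse exists.
Extended Euclidean algorithm on (69, 2):
69 = 34 × 2 + 1  ⟹  1 = (1)·69 + (-34)·2
So (-34)·2 ≡ 1 (mod 69), i.e. 2^(-1) ≡ -34 ≡ 35 (mod 69).
Check: 2 × 35 = 70 ≡ 1 (mod 69)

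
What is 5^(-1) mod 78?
47

gcd(5, 78) = 1, so the inverse exists.
Extended Euclidean algorithm on (78, 5):
78 = 15 × 5 + 3  ⟹  3 = (1)·78 + (-15)·5
5 = 1 × 3 + 2  ⟹  2 = (-1)·78 + (16)·5
3 = 1 × 2 + 1  ⟹  1 = (2)·78 + (-31)·5
So (-31)·5 ≡ 1 (mod 78), i.e. 5^(-1) ≡ -31 ≡ 47 (mod 78).
Check: 5 × 47 = 235 ≡ 1 (mod 78)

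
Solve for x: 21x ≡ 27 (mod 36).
x ≡ 3 (mod 12)

gcd(21, 36) = 3, which divides 27, so solutions exist.
Divide through by 3: 7x ≡ 9 (mod 12).
Find 7^(-1) mod 12 by the extended Euclidean algorithm:
12 = 1 × 7 + 5  ⟹  5 = (1)·12 + (-1)·7
7 = 1 × 5 + 2  ⟹  2 = (-1)·12 + (2)·7
5 = 2 × 2 + 1  ⟹  1 = (3)·12 + (-5)·7
So (-5)·7 ≡ 1 (mod 12), i.e. 7^(-1) ≡ -5 ≡ 7 (mod 12).
x ≡ 7 × 9 = 63 ≡ 3 (mod 12).
Check: 21 × 3 = 63 ≡ 27 (mod 36).
x ≡ 3 (mod 12), giving 3 solutions mod 36.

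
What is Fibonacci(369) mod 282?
46

Matrix identity: Q^n = [[F_(n+1), F_n], [F_n, F_(n-1)]] with Q = [[1,1],[1,0]].
n = 369 = 101110001₂. Square-and-multiply, entries mod 282:
Q^1 = [[1,1],[1,0]]
Q^2 = (Q^1)² = [[2,1],[1,1]]
Q^5 = (Q^2)²·Q = [[8,5],[5,3]]
Q^11 = (Q^5)²·Q = [[144,89],[89,55]]
Q^23 = (Q^11)²·Q = [[120,175],[175,227]]
Q^46 = (Q^23)² = [[187,95],[95,92]]
Q^92 = (Q^46)² = [[2,279],[279,5]]
Q^184 = (Q^92)² = [[13,261],[261,34]]
Q^369 = (Q^184)²·Q = [[187,46],[46,141]]
F_369 mod 282 = Q^369[0][1] = 46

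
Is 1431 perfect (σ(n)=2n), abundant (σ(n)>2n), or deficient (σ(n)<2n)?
deficient

Proper divisors of 1431: sum = 1 + 3 + 9 + 27 + 53 + 159 + 477 = 729
Since 729 < 1431, 1431 is deficient.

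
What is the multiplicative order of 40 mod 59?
58

59 is prime, so ord(40) divides φ(59) = 58.
Divisors of 58: 1, 2, 29, 58.
Repeated squaring: 40^1 ≡ 40, 40^2 ≡ 7, 40^4 ≡ 49, 40^8 ≡ 41, 40^16 ≡ 29, 40^32 ≡ 15 (mod 59).
Test 40^d mod 59 for each divisor d in increasing order:
40^1 ≡ 40
40^2 ≡ 7
40^29 = 40^16·40^8·40^4·40^1 ≡ 58
40^58 = 40^32·40^16·40^8·40^2 ≡ 1  ← first divisor giving 1
The order is 58.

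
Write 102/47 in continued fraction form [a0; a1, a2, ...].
[2; 5, 1, 7]

Euclidean algorithm steps:
102 = 2 × 47 + 8
47 = 5 × 8 + 7
8 = 1 × 7 + 1
7 = 7 × 1 + 0
Continued fraction: [2; 5, 1, 7]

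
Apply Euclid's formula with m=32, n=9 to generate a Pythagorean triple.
(943, 576, 1105)

Euclid's formula: a = m² - n², b = 2mn, c = m² + n²
m = 32, n = 9
a = 32² - 9² = 1024 - 81 = 943
b = 2 × 32 × 9 = 576
c = 32² + 9² = 1024 + 81 = 1105
Verification: 943² + 576² = 889249 + 331776 = 1221025 = 1105² ✓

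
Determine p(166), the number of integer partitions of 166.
189334822579

p(n) counts ways to write n as a sum of positive integers (order ignored).
Euler's pentagonal recurrence: p(k) = p(k-1) + p(k-2) - p(k-5) - p(k-7) + p(k-12) + p(k-15) - ... (offsets j(3j∓1)/2, signs ++--, p(0)=1, p(<0)=0).
DP table for k = 0..165: p(0)=1, p(1)=1, p(2)=2, p(3)=3, p(4)=5, p(5)=7, p(6)=11, p(7)=15, p(8)=22, p(9)=30, p(10)=42, p(11)=56, p(12)=77, p(13)=101, p(14)=135, p(15)=176, p(16)=231, p(17)=297, p(18)=385, p(19)=490, p(20)=627, p(21)=792, p(22)=1002, p(23)=1255, p(24)=1575, p(25)=1958, p(26)=2436, p(27)=3010, p(28)=3718, p(29)=4565, p(30)=5604, p(31)=6842, p(32)=8349, p(33)=10143, p(34)=12310, p(35)=14883, p(36)=17977, p(37)=21637, p(38)=26015, p(39)=31185, p(40)=37338, p(41)=44583, p(42)=53174, p(43)=63261, p(44)=75175, p(45)=89134, p(46)=105558, p(47)=124754, p(48)=147273, p(49)=173525, p(50)=204226, p(51)=239943, p(52)=281589, p(53)=329931, p(54)=386155, p(55)=451276, p(56)=526823, p(57)=614154, p(58)=715220, p(59)=831820, p(60)=966467, p(61)=1121505, p(62)=1300156, p(63)=1505499, p(64)=1741630, p(65)=2012558, p(66)=2323520, p(67)=2679689, p(68)=3087735, p(69)=3554345, p(70)=4087968, p(71)=4697205, p(72)=5392783, p(73)=6185689, p(74)=7089500, p(75)=8118264, p(76)=9289091, p(77)=10619863, p(78)=12132164, p(79)=13848650, p(80)=15796476, p(81)=18004327, p(82)=20506255, p(83)=23338469, p(84)=26543660, p(85)=30167357, p(86)=34262962, p(87)=38887673, p(88)=44108109, p(89)=49995925, p(90)=56634173, p(91)=64112359, p(92)=72533807, p(93)=82010177, p(94)=92669720, p(95)=104651419, p(96)=118114304, p(97)=133230930, p(98)=150198136, p(99)=169229875, p(100)=190569292, p(101)=214481126, p(102)=241265379, p(103)=271248950, p(104)=304801365, p(105)=342325709, p(106)=384276336, p(107)=431149389, p(108)=483502844, p(109)=541946240, p(110)=607163746, p(111)=679903203, p(112)=761002156, p(113)=851376628, p(114)=952050665, p(115)=1064144451, p(116)=1188908248, p(117)=1327710076, p(118)=1482074143, p(119)=1653668665, p(120)=1844349560, p(121)=2056148051, p(122)=2291320912, p(123)=2552338241, p(124)=2841940500, p(125)=3163127352, p(126)=3519222692, p(127)=3913864295, p(128)=4351078600, p(129)=4835271870, p(130)=5371315400, p(131)=5964539504, p(132)=6620830889, p(133)=7346629512, p(134)=8149040695, p(135)=9035836076, p(136)=10015581680, p(137)=11097645016, p(138)=12292341831, p(139)=13610949895, p(140)=15065878135, p(141)=16670689208, p(142)=18440293320, p(143)=20390982757, p(144)=22540654445, p(145)=24908858009, p(146)=27517052599, p(147)=30388671978, p(148)=33549419497, p(149)=37027355200, p(150)=40853235313, p(151)=45060624582, p(152)=49686288421, p(153)=54770336324, p(154)=60356673280, p(155)=66493182097, p(156)=73232243759, p(157)=80630964769, p(158)=88751778802, p(159)=97662728555, p(160)=107438159466, p(161)=118159068427, p(162)=129913904637, p(163)=142798995930, p(164)=156919475295, p(165)=172389800255.
Final step: p(166) = p(165) + p(164) - p(161) - p(159) + p(154) + p(151) - p(144) - p(140) + p(131) + p(126) - p(115) - p(109) + p(96) + p(89) - p(74) - p(66) + p(49) + p(40) - p(21) - p(11)
= 172389800255 + 156919475295 - 118159068427 - 97662728555 + 60356673280 + 45060624582 - 22540654445 - 15065878135 + 5964539504 + 3519222692 - 1064144451 - 541946240 + 118114304 + 49995925 - 7089500 - 2323520 + 173525 + 37338 - 792 - 56
= 189334822579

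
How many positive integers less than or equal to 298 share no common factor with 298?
148

298 = 2 × 149
φ(n) = n × ∏(1 - 1/p) for each prime p dividing n
φ(298) = 298 × (1 - 1/2) × (1 - 1/149) = 148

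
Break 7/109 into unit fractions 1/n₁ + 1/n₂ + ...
1/16 + 1/582 + 1/507504

Greedy algorithm:
7/109: ceiling(109/7) = 16, use 1/16
3/1744: ceiling(1744/3) = 582, use 1/582
1/507504: ceiling(507504/1) = 507504, use 1/507504
Result: 7/109 = 1/16 + 1/582 + 1/507504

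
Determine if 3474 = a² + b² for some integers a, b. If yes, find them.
15² + 57² (a=15, b=57)

Factorization: 3474 = 2 × 3^2 × 193
By Fermat: n is sum of two squares iff every prime p ≡ 3 (mod 4) appears to even power.
All primes ≡ 3 (mod 4) appear to even power.
Search a = 0, 1, 2, … for 3474 - a² a perfect square: first hit at a = 15: 3474 - 225 = 3249 = 57².
3474 = 15² + 57² = 225 + 3249 ✓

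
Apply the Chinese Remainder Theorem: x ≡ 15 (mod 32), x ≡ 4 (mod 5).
79

Using Chinese Remainder Theorem:
M = 32 × 5 = 160
M1 = 5, M2 = 32
y1 = 5^(-1) mod 32 = 13
y2 = 32^(-1) mod 5 = 3
x = (15×5×13 + 4×32×3) mod 160 = 79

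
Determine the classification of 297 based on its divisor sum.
deficient

Proper divisors of 297: sum = 1 + 3 + 9 + 11 + 27 + 33 + 99 = 183
Since 183 < 297, 297 is deficient.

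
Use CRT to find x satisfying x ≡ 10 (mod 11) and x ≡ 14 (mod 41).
219

Using Chinese Remainder Theorem:
M = 11 × 41 = 451
M1 = 41, M2 = 11
y1 = 41^(-1) mod 11 = 7
y2 = 11^(-1) mod 41 = 15
x = (10×41×7 + 14×11×15) mod 451 = 219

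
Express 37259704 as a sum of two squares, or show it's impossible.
Not possible

Factorization: 37259704 = 2^3 × 167^3
By Fermat: n is sum of two squares iff every prime p ≡ 3 (mod 4) appears to even power.
Prime(s) ≡ 3 (mod 4) with odd exponent: [(167, 3)]
Therefore 37259704 cannot be expressed as a² + b².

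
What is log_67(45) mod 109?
36

Baby-step giant-step with step n = ⌈√109⌉ = 11.
Baby steps 67^j mod 109 (j:value) for j=0..10: 0:1, 1:67, 2:20, 3:32, 4:73, 5:95, 6:43, 7:47, 8:97, 9:68, 10:87.
Giant-step multiplier: 67^(-11) ≡ 67^(108-11) = 67^97 ≡ 65 (mod 109).
Giant steps γ_i = 45·65^i mod 109: γ_0=45, γ_1=91, γ_2=29, γ_3=32 (in table at j=3).
x = i·n + j = 3·11 + 3 = 36.
Check: 67^36 ≡ 45 (mod 109).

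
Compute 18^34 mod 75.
24

Repeated squaring. Binary of 34 = 100010.
18^1 ≡ 18 (mod 75); 18^2 ≡ 24 (mod 75); 18^4 ≡ 51 (mod 75); 18^8 ≡ 51 (mod 75); 18^16 ≡ 51 (mod 75); 18^32 ≡ 51 (mod 75)
18^34 = 18^2 × 18^32 ≡ 24 (mod 75)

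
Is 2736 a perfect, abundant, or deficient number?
abundant

Proper divisors of 2736: sum = 1 + 2 + 3 + 4 + 6 + 8 + 9 + 12 + ... + 456 + 684 + 912 + 1368 (29 divisors) = 5324
Since 5324 > 2736, 2736 is abundant.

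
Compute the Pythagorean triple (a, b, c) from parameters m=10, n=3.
(91, 60, 109)

Euclid's formula: a = m² - n², b = 2mn, c = m² + n²
m = 10, n = 3
a = 10² - 3² = 100 - 9 = 91
b = 2 × 10 × 3 = 60
c = 10² + 3² = 100 + 9 = 109
Verification: 91² + 60² = 8281 + 3600 = 11881 = 109² ✓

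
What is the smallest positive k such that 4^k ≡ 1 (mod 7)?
3

7 is prime, so ord(4) divides φ(7) = 6.
Divisors of 6: 1, 2, 3, 6.
Repeated squaring: 4^1 ≡ 4, 4^2 ≡ 2, 4^4 ≡ 4 (mod 7).
Test 4^d mod 7 for each divisor d in increasing order:
4^1 ≡ 4
4^2 ≡ 2
4^3 = 4^2·4^1 ≡ 1  ← first divisor giving 1
The order is 3.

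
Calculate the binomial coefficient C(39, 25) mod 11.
5

Using Lucas' theorem:
Write n=39 and k=25 in base 11:
n in base 11: [3, 6]
k in base 11: [2, 3]
C(39,25) mod 11 = ∏ C(n_i, k_i) mod 11
Digit binomials (mod 11): C(3,2) = 3; C(6,3) = 20 ≡ 9
Product: 3 × 9 = 27 ≡ 5 (mod 11)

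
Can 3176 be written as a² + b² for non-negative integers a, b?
26² + 50² (a=26, b=50)

Factorization: 3176 = 2^3 × 397
By Fermat: n is sum of two squares iff every prime p ≡ 3 (mod 4) appears to even power.
All primes ≡ 3 (mod 4) appear to even power.
Search a = 0, 1, 2, … for 3176 - a² a perfect square: first hit at a = 26: 3176 - 676 = 2500 = 50².
3176 = 26² + 50² = 676 + 2500 ✓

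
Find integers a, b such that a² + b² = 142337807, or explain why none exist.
Not possible

Factorization: 142337807 = 53 × 139^3
By Fermat: n is sum of two squares iff every prime p ≡ 3 (mod 4) appears to even power.
Prime(s) ≡ 3 (mod 4) with odd exponent: [(139, 3)]
Therefore 142337807 cannot be expressed as a² + b².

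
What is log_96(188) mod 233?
227

Baby-step giant-step with step n = ⌈√233⌉ = 16.
Baby steps 96^j mod 233 (j:value) for j=0..15: 0:1, 1:96, 2:129, 3:35, 4:98, 5:88, 6:60, 7:168, 8:51, 9:3, 10:55, 11:154, 12:105, 13:61, 14:31, 15:180.
Giant-step multiplier: 96^(-16) ≡ 96^(232-16) = 96^216 ≡ 92 (mod 233).
Giant steps γ_i = 188·92^i mod 233: γ_0=188, γ_1=54, γ_2=75, γ_3=143, γ_4=108, γ_5=150, γ_6=53, γ_7=216, γ_8=67, γ_9=106, γ_10=199, γ_11=134, γ_12=212, γ_13=165, γ_14=35 (in table at j=3).
x = i·n + j = 14·16 + 3 = 227.
Check: 96^227 ≡ 188 (mod 233).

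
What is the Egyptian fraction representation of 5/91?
1/19 + 1/433 + 1/249553 + 1/93414800161 + 1/17452649778145716451681

Greedy algorithm:
5/91: ceiling(91/5) = 19, use 1/19
4/1729: ceiling(1729/4) = 433, use 1/433
3/748657: ceiling(748657/3) = 249553, use 1/249553
2/186829600321: ceiling(186829600321/2) = 93414800161, use 1/93414800161
1/17452649778145716451681: ceiling(17452649778145716451681/1) = 17452649778145716451681, use 1/17452649778145716451681
Result: 5/91 = 1/19 + 1/433 + 1/249553 + 1/93414800161 + 1/17452649778145716451681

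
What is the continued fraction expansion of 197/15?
[13; 7, 2]

Euclidean algorithm steps:
197 = 13 × 15 + 2
15 = 7 × 2 + 1
2 = 2 × 1 + 0
Continued fraction: [13; 7, 2]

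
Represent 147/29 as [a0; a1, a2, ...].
[5; 14, 2]

Euclidean algorithm steps:
147 = 5 × 29 + 2
29 = 14 × 2 + 1
2 = 2 × 1 + 0
Continued fraction: [5; 14, 2]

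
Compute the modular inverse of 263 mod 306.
185

gcd(263, 306) = 1, so the inverse exists.
Extended Euclidean algorithm on (306, 263):
306 = 1 × 263 + 43  ⟹  43 = (1)·306 + (-1)·263
263 = 6 × 43 + 5  ⟹  5 = (-6)·306 + (7)·263
43 = 8 × 5 + 3  ⟹  3 = (49)·306 + (-57)·263
5 = 1 × 3 + 2  ⟹  2 = (-55)·306 + (64)·263
3 = 1 × 2 + 1  ⟹  1 = (104)·306 + (-121)·263
So (-121)·263 ≡ 1 (mod 306), i.e. 263^(-1) ≡ -121 ≡ 185 (mod 306).
Check: 263 × 185 = 48655 ≡ 1 (mod 306)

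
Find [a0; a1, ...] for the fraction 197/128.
[1; 1, 1, 5, 1, 9]

Euclidean algorithm steps:
197 = 1 × 128 + 69
128 = 1 × 69 + 59
69 = 1 × 59 + 10
59 = 5 × 10 + 9
10 = 1 × 9 + 1
9 = 9 × 1 + 0
Continued fraction: [1; 1, 1, 5, 1, 9]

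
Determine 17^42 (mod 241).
193

Repeated squaring. Binary of 42 = 101010.
17^1 ≡ 17 (mod 241); 17^2 ≡ 48 (mod 241); 17^4 ≡ 135 (mod 241); 17^8 ≡ 150 (mod 241); 17^16 ≡ 87 (mod 241); 17^32 ≡ 98 (mod 241)
17^42 = 17^2 × 17^8 × 17^32 ≡ 193 (mod 241)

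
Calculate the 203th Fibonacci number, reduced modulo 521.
5

Matrix identity: Q^n = [[F_(n+1), F_n], [F_n, F_(n-1)]] with Q = [[1,1],[1,0]].
n = 203 = 11001011₂. Square-and-multiply, entries mod 521:
Q^1 = [[1,1],[1,0]]
Q^3 = (Q^1)²·Q = [[3,2],[2,1]]
Q^6 = (Q^3)² = [[13,8],[8,5]]
Q^12 = (Q^6)² = [[233,144],[144,89]]
Q^25 = (Q^12)²·Q = [[0,1],[1,520]]
Q^50 = (Q^25)² = [[1,520],[520,2]]
Q^101 = (Q^50)²·Q = [[520,2],[2,518]]
Q^203 = (Q^101)²·Q = [[518,5],[5,513]]
F_203 mod 521 = Q^203[0][1] = 5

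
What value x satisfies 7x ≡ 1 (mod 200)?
143

gcd(7, 200) = 1, so the inverse exists.
Extended Euclidean algorithm on (200, 7):
200 = 28 × 7 + 4  ⟹  4 = (1)·200 + (-28)·7
7 = 1 × 4 + 3  ⟹  3 = (-1)·200 + (29)·7
4 = 1 × 3 + 1  ⟹  1 = (2)·200 + (-57)·7
So (-57)·7 ≡ 1 (mod 200), i.e. 7^(-1) ≡ -57 ≡ 143 (mod 200).
Check: 7 × 143 = 1001 ≡ 1 (mod 200)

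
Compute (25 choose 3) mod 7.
4

Using Lucas' theorem:
Write n=25 and k=3 in base 7:
n in base 7: [3, 4]
k in base 7: [0, 3]
C(25,3) mod 7 = ∏ C(n_i, k_i) mod 7
Digit binomials (mod 7): C(3,0) = 1; C(4,3) = 4
Product: 1 × 4 = 4 ≡ 4 (mod 7)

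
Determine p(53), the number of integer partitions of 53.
329931

p(n) counts ways to write n as a sum of positive integers (order ignored).
Euler's pentagonal recurrence: p(k) = p(k-1) + p(k-2) - p(k-5) - p(k-7) + p(k-12) + p(k-15) - ... (offsets j(3j∓1)/2, signs ++--, p(0)=1, p(<0)=0).
DP table for k = 0..52: p(0)=1, p(1)=1, p(2)=2, p(3)=3, p(4)=5, p(5)=7, p(6)=11, p(7)=15, p(8)=22, p(9)=30, p(10)=42, p(11)=56, p(12)=77, p(13)=101, p(14)=135, p(15)=176, p(16)=231, p(17)=297, p(18)=385, p(19)=490, p(20)=627, p(21)=792, p(22)=1002, p(23)=1255, p(24)=1575, p(25)=1958, p(26)=2436, p(27)=3010, p(28)=3718, p(29)=4565, p(30)=5604, p(31)=6842, p(32)=8349, p(33)=10143, p(34)=12310, p(35)=14883, p(36)=17977, p(37)=21637, p(38)=26015, p(39)=31185, p(40)=37338, p(41)=44583, p(42)=53174, p(43)=63261, p(44)=75175, p(45)=89134, p(46)=105558, p(47)=124754, p(48)=147273, p(49)=173525, p(50)=204226, p(51)=239943, p(52)=281589.
Final step: p(53) = p(52) + p(51) - p(48) - p(46) + p(41) + p(38) - p(31) - p(27) + p(18) + p(13) - p(2)
= 281589 + 239943 - 147273 - 105558 + 44583 + 26015 - 6842 - 3010 + 385 + 101 - 2
= 329931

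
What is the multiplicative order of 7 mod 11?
10

11 is prime, so ord(7) divides φ(11) = 10.
Divisors of 10: 1, 2, 5, 10.
Repeated squaring: 7^1 ≡ 7, 7^2 ≡ 5, 7^4 ≡ 3, 7^8 ≡ 9 (mod 11).
Test 7^d mod 11 for each divisor d in increasing order:
7^1 ≡ 7
7^2 ≡ 5
7^5 = 7^4·7^1 ≡ 10
7^10 = 7^8·7^2 ≡ 1  ← first divisor giving 1
The order is 10.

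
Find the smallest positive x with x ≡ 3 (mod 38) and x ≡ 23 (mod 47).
117

Using Chinese Remainder Theorem:
M = 38 × 47 = 1786
M1 = 47, M2 = 38
y1 = 47^(-1) mod 38 = 17
y2 = 38^(-1) mod 47 = 26
x = (3×47×17 + 23×38×26) mod 1786 = 117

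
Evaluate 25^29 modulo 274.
61

Repeated squaring. Binary of 29 = 11101.
25^1 ≡ 25 (mod 274); 25^2 ≡ 77 (mod 274); 25^4 ≡ 175 (mod 274); 25^8 ≡ 211 (mod 274); 25^16 ≡ 133 (mod 274)
25^29 = 25^1 × 25^4 × 25^8 × 25^16 ≡ 61 (mod 274)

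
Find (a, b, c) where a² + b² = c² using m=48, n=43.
(455, 4128, 4153)

Euclid's formula: a = m² - n², b = 2mn, c = m² + n²
m = 48, n = 43
a = 48² - 43² = 2304 - 1849 = 455
b = 2 × 48 × 43 = 4128
c = 48² + 43² = 2304 + 1849 = 4153
Verification: 455² + 4128² = 207025 + 17040384 = 17247409 = 4153² ✓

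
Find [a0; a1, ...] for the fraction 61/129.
[0; 2, 8, 1, 2, 2]

Euclidean algorithm steps:
61 = 0 × 129 + 61
129 = 2 × 61 + 7
61 = 8 × 7 + 5
7 = 1 × 5 + 2
5 = 2 × 2 + 1
2 = 2 × 1 + 0
Continued fraction: [0; 2, 8, 1, 2, 2]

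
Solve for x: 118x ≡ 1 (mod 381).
268

gcd(118, 381) = 1, so the inverse exists.
Extended Euclidean algorithm on (381, 118):
381 = 3 × 118 + 27  ⟹  27 = (1)·381 + (-3)·118
118 = 4 × 27 + 10  ⟹  10 = (-4)·381 + (13)·118
27 = 2 × 10 + 7  ⟹  7 = (9)·381 + (-29)·118
10 = 1 × 7 + 3  ⟹  3 = (-13)·381 + (42)·118
7 = 2 × 3 + 1  ⟹  1 = (35)·381 + (-113)·118
So (-113)·118 ≡ 1 (mod 381), i.e. 118^(-1) ≡ -113 ≡ 268 (mod 381).
Check: 118 × 268 = 31624 ≡ 1 (mod 381)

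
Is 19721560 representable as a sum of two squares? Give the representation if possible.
Not possible

Factorization: 19721560 = 2^3 × 5 × 79^3
By Fermat: n is sum of two squares iff every prime p ≡ 3 (mod 4) appears to even power.
Prime(s) ≡ 3 (mod 4) with odd exponent: [(79, 3)]
Therefore 19721560 cannot be expressed as a² + b².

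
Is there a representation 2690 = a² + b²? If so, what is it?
17² + 49² (a=17, b=49)

Factorization: 2690 = 2 × 5 × 269
By Fermat: n is sum of two squares iff every prime p ≡ 3 (mod 4) appears to even power.
All primes ≡ 3 (mod 4) appear to even power.
Search a = 0, 1, 2, … for 2690 - a² a perfect square: first hit at a = 17: 2690 - 289 = 2401 = 49².
2690 = 17² + 49² = 289 + 2401 ✓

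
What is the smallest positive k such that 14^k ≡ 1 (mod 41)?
8

41 is prime, so ord(14) divides φ(41) = 40.
Divisors of 40: 1, 2, 4, 5, 8, 10, 20, 40.
Repeated squaring: 14^1 ≡ 14, 14^2 ≡ 32, 14^4 ≡ 40, 14^8 ≡ 1, 14^16 ≡ 1, 14^32 ≡ 1 (mod 41).
Test 14^d mod 41 for each divisor d in increasing order:
14^1 ≡ 14
14^2 ≡ 32
14^4 ≡ 40
14^5 = 14^4·14^1 ≡ 27
14^8 ≡ 1  ← first divisor giving 1
The order is 8.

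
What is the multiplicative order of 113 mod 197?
28

197 is prime, so ord(113) divides φ(197) = 196.
Divisors of 196: 1, 2, 4, 7, 14, 28, 49, 98, 196.
Repeated squaring: 113^1 ≡ 113, 113^2 ≡ 161, 113^4 ≡ 114, 113^8 ≡ 191, 113^16 ≡ 36, 113^32 ≡ 114, 113^64 ≡ 191, 113^128 ≡ 36 (mod 197).
Test 113^d mod 197 for each divisor d in increasing order:
113^1 ≡ 113
113^2 ≡ 161
113^4 ≡ 114
113^7 = 113^4·113^2·113^1 ≡ 183
113^14 = 113^8·113^4·113^2 ≡ 196
113^28 = 113^16·113^8·113^4 ≡ 1  ← first divisor giving 1
The order is 28.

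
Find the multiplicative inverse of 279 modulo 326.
215

gcd(279, 326) = 1, so the inverse exists.
Extended Euclidean algorithm on (326, 279):
326 = 1 × 279 + 47  ⟹  47 = (1)·326 + (-1)·279
279 = 5 × 47 + 44  ⟹  44 = (-5)·326 + (6)·279
47 = 1 × 44 + 3  ⟹  3 = (6)·326 + (-7)·279
44 = 14 × 3 + 2  ⟹  2 = (-89)·326 + (104)·279
3 = 1 × 2 + 1  ⟹  1 = (95)·326 + (-111)·279
So (-111)·279 ≡ 1 (mod 326), i.e. 279^(-1) ≡ -111 ≡ 215 (mod 326).
Check: 279 × 215 = 59985 ≡ 1 (mod 326)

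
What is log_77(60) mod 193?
135

Baby-step giant-step with step n = ⌈√193⌉ = 14.
Baby steps 77^j mod 193 (j:value) for j=0..13: 0:1, 1:77, 2:139, 3:88, 4:21, 5:73, 6:24, 7:111, 8:55, 9:182, 10:118, 11:15, 12:190, 13:155.
Giant-step multiplier: 77^(-14) ≡ 77^(192-14) = 77^178 ≡ 56 (mod 193).
Giant steps γ_i = 60·56^i mod 193: γ_0=60, γ_1=79, γ_2=178, γ_3=125, γ_4=52, γ_5=17, γ_6=180, γ_7=44, γ_8=148, γ_9=182 (in table at j=9).
x = i·n + j = 9·14 + 9 = 135.
Check: 77^135 ≡ 60 (mod 193).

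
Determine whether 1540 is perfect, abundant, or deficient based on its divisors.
abundant

Proper divisors of 1540: sum = 1 + 2 + 4 + 5 + 7 + 10 + 11 + 14 + ... + 220 + 308 + 385 + 770 (23 divisors) = 2492
Since 2492 > 1540, 1540 is abundant.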